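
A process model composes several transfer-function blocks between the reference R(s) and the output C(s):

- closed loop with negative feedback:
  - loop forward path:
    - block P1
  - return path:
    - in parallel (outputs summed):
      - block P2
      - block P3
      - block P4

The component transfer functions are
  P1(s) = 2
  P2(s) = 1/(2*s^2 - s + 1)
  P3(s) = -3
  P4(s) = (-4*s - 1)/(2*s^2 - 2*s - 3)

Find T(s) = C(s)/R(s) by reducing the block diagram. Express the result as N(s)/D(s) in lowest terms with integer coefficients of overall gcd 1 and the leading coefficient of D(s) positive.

Reducing step by step:

[1] parallel reduction of P2, P3, P4 -> (-12*s^4 + 10*s^3 + 10*s^2 - 8*s + 5)/(4*s^4 - 6*s^3 - 2*s^2 + s - 3)
[2] feedback reduction of P1, (P2+P3+P4): this yields T(s), and no further normalization is needed

Answer: (-8*s^4 + 12*s^3 + 4*s^2 - 2*s + 6)/(20*s^4 - 14*s^3 - 18*s^2 + 15*s - 7)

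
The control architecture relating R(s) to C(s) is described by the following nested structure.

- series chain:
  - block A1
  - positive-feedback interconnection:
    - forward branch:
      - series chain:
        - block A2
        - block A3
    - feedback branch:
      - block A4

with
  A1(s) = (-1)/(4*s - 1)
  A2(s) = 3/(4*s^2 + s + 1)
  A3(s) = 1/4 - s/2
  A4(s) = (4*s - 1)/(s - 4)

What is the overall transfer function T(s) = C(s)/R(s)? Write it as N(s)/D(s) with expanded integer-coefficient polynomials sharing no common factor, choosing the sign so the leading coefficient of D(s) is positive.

Step 1: combine A2, A3 in series gives (3 - 6*s)/(16*s^2 + 4*s + 4)
Step 2: reduce the feedback loop with forward (A2*A3) and return A4 gives (-6*s^2 + 27*s - 12)/(16*s^3 - 36*s^2 - 30*s - 13)
Step 3: combine A1, [(A2*A3)/(1-(A2*A3)*A4)] in series, giving the overall T(s)

Hence the answer: (6*s^2 - 27*s + 12)/(64*s^4 - 160*s^3 - 84*s^2 - 22*s + 13)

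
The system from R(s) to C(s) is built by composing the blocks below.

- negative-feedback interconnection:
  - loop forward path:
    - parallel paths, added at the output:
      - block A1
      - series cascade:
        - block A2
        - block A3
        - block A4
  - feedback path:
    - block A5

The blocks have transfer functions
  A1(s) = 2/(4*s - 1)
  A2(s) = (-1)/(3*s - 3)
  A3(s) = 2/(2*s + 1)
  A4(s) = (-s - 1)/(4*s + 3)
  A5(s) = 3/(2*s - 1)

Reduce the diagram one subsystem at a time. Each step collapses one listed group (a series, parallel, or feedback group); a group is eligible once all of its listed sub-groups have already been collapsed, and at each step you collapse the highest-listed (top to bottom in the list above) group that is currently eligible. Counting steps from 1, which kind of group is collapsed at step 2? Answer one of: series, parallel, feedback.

The answer is parallel.

Reasoning:
(1) combine A2, A3, A4 in series
(2) add A1, (A2*A3*A4) (parallel)
(3) feedback reduction of (A1+(A2*A3*A4)), A5
Step 2: parallel.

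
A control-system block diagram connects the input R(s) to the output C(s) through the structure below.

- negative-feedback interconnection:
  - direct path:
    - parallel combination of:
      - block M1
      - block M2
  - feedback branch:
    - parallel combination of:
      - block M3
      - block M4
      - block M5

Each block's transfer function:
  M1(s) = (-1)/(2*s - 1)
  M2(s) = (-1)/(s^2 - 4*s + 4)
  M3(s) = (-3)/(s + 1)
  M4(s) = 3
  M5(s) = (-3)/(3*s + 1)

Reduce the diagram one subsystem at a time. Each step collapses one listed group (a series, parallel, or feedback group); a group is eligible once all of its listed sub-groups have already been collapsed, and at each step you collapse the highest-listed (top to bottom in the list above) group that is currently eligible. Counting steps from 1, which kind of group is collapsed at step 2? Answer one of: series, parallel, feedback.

Reducing step by step:

[1] sum the parallel branches M1, M2
[2] reduce the parallel group M3, M4, M5
[3] collapse the loop ((M1+M2) forward, (M3+M4+M5) return)
So the answer for step 2 is parallel.

Answer: parallel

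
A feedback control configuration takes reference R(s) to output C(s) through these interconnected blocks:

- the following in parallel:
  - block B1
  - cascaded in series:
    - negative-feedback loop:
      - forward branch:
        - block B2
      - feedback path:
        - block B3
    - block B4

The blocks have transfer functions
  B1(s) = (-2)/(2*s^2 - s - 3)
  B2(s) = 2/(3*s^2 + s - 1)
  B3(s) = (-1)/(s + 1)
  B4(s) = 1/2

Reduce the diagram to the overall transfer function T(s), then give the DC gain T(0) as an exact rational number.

Step 1. collapse the loop (B2 forward, B3 return) gives (2*s + 2)/(3*s^3 + 4*s^2 - 3)
Step 2. combine [B2/(1+B2*B3)], B4 in series gives (s + 1)/(3*s^3 + 4*s^2 - 3)
Step 3. reduce the parallel group B1, ([B2/(1+B2*B3)]*B4) gives (-4*s^3 - 7*s^2 - 4*s + 3)/(6*s^5 + 5*s^4 - 13*s^3 - 18*s^2 + 3*s + 9)
That last expression is T(s); at s = 0 only the constant terms survive, so T(0) = 3/9 = 1/3.

Hence the answer: 1/3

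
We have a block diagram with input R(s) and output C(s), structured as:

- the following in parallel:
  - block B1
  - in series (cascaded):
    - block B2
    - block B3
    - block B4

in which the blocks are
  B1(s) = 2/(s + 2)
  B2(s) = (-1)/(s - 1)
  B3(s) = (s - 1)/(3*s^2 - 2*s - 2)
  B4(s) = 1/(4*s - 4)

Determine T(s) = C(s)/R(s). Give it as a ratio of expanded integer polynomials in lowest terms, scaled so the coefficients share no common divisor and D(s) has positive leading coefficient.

[1] reduce the series chain B2, B3, B4: (-1)/(12*s^3 - 20*s^2 + 8)
[2] sum the parallel branches B1, (B2*B3*B4) - this is the overall T(s), already in the required normalized form

Therefore the answer is (24*s^3 - 40*s^2 - s + 14)/(12*s^4 + 4*s^3 - 40*s^2 + 8*s + 16).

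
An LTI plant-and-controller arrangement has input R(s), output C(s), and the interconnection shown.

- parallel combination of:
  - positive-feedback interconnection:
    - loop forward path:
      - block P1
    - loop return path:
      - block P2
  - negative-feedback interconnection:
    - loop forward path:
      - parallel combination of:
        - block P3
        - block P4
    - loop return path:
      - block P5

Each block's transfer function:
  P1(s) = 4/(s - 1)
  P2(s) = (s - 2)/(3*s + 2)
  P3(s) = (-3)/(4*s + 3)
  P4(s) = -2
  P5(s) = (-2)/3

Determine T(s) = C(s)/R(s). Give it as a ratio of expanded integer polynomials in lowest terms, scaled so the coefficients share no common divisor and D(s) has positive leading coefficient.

Reducing step by step:

[1] feedback reduction of P1, P2 = (12*s + 8)/(3*s^2 - 5*s + 6)
[2] reduce the parallel group P3, P4 = (-8*s - 9)/(4*s + 3)
[3] apply the feedback formula to (P3+P4), P5 = (-24*s - 27)/(28*s + 27)
[4] parallel reduction of [P1/(1-P1*P2)], [(P3+P4)/(1+(P3+P4)*P5)]: this yields T(s), and no further normalization is needed

Answer: (-72*s^3 + 375*s^2 + 539*s + 54)/(84*s^3 - 59*s^2 + 33*s + 162)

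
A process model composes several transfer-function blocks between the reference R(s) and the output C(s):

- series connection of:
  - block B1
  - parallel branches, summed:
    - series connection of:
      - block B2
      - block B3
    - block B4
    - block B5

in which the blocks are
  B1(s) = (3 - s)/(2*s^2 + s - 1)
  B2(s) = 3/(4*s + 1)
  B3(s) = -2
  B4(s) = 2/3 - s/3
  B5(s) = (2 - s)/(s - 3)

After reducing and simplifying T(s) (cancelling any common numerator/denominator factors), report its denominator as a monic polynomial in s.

1. cascade B2, B3: (-6)/(4*s + 1)
2. parallel reduction of (B2*B3), B4, B5: (-4*s^3 + 7*s^2 - 16*s + 54)/(12*s^2 - 33*s - 9)
3. combine B1, ((B2*B3)+B4+B5) in series: (4*s^3 - 7*s^2 + 16*s - 54)/(24*s^3 + 18*s^2 - 9*s - 3)
Step 3 gives the fully reduced T(s), with no common factor left to cancel. The denominator's leading coefficient is 24, so divide each of its coefficients by 24 to get the monic form.

Hence the answer: s^3 + 3*s^2/4 - 3*s/8 - 1/8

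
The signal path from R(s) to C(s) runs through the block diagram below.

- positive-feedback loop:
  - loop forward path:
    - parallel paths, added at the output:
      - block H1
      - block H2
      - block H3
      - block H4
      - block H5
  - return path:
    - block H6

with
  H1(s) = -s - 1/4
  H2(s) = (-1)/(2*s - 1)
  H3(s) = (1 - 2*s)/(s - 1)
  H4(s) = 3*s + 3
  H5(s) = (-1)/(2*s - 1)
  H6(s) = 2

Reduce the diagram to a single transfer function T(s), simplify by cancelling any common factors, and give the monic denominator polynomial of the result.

First reduce the diagram to T(s).

1. combine H1, H2, H3, H4, H5 in parallel = (16*s^3 - 18*s^2 - 17*s + 15)/(8*s^2 - 12*s + 4)
2. apply the feedback formula to (H1+H2+H3+H4+H5), H6 = (-16*s^3 + 18*s^2 + 17*s - 15)/(32*s^3 - 44*s^2 - 22*s + 26)
The result of step 2 is T(s) in lowest terms. Its denominator has leading coefficient 32; dividing the denominator through by 32 makes it monic.

Answer: s^3 - 11*s^2/8 - 11*s/16 + 13/16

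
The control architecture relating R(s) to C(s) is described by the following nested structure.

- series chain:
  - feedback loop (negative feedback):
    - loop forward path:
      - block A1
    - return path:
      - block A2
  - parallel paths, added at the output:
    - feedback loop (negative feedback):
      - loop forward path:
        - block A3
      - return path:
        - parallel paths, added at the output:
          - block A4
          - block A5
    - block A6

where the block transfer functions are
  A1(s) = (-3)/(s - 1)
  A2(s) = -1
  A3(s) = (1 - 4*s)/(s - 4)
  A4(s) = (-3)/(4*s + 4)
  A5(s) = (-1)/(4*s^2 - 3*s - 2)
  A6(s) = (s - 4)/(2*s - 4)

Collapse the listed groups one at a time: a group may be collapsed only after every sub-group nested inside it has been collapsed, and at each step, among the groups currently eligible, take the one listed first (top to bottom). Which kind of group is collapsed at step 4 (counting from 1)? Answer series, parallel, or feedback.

1. apply the feedback formula to A1, A2
2. sum the parallel branches A4, A5
3. feedback reduction of A3, (A4+A5)
4. sum the parallel branches [A3/(1+A3*(A4+A5))], A6
5. cascade [A1/(1+A1*A2)], ([A3/(1+A3*(A4+A5))]+A6)
So the answer for step 4 is parallel.

Final answer: parallel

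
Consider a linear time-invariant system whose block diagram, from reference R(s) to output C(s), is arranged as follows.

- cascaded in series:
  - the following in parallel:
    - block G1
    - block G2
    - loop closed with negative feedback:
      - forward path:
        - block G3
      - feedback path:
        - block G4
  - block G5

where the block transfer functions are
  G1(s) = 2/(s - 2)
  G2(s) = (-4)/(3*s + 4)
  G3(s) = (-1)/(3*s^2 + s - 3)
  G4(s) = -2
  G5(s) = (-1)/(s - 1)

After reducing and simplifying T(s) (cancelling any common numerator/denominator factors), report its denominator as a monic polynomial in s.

Reducing step by step:

Step 1: feedback reduction of G3, G4: (-1)/(3*s^2 + s - 1)
Step 2: add G1, G2, [G3/(1+G3*G4)] (parallel): (6*s^3 + 47*s^2 + 16*s - 8)/(9*s^4 - 3*s^3 - 29*s^2 - 6*s + 8)
Step 3: reduce the series chain (G1+G2+[G3/(1+G3*G4)]), G5: (-6*s^3 - 47*s^2 - 16*s + 8)/(9*s^5 - 12*s^4 - 26*s^3 + 23*s^2 + 14*s - 8)
T(s) is the step-3 result (common factors already cancelled). Leading coefficient of the denominator: 9. Divide through by 9 for the monic polynomial.

Answer: s^5 - 4*s^4/3 - 26*s^3/9 + 23*s^2/9 + 14*s/9 - 8/9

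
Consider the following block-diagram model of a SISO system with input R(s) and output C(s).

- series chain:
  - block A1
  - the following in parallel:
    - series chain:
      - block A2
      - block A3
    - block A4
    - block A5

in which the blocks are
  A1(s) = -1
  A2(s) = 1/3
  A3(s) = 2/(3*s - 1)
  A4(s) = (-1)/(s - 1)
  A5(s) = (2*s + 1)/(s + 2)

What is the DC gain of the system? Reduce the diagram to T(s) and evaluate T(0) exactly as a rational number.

The answer is -5/6.

Reasoning:
[1] combine A2, A3 in series: 2/(9*s - 3)
[2] parallel reduction of (A2*A3), A4, A5: (18*s^3 - 22*s^2 - 19*s + 5)/(9*s^3 + 6*s^2 - 21*s + 6)
[3] reduce the series chain A1, ((A2*A3)+A4+A5): (-18*s^3 + 22*s^2 + 19*s - 5)/(9*s^3 + 6*s^2 - 21*s + 6)
Evaluating the step-3 result (the overall T(s)) at s = 0 gives T(0) = -5/6.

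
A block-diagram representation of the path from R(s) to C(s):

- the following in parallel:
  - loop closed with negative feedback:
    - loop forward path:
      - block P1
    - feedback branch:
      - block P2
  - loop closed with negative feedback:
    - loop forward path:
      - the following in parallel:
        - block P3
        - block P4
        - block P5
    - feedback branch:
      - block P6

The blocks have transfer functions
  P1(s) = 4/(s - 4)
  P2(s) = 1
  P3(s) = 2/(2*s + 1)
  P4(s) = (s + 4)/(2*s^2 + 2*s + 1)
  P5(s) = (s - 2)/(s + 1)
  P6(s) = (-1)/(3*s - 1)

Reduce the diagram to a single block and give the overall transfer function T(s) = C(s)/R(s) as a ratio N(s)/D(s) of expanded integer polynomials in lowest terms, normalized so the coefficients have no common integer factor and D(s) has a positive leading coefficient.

First reduce the diagram to T(s).

Step 1: close the feedback loop around P1, P2: 4/s
Step 2: parallel reduction of P3, P4, P5: (4*s^4 + 4*s^3 + 11*s^2 + 12*s + 4)/(4*s^4 + 10*s^3 + 10*s^2 + 5*s + 1)
Step 3: close the feedback loop around (P3+P4+P5), P6: (12*s^5 + 8*s^4 + 29*s^3 + 25*s^2 - 4)/(12*s^5 + 22*s^4 + 16*s^3 - 6*s^2 - 14*s - 5)
Step 4: combine [P1/(1+P1*P2)], [(P3+P4+P5)/(1+(P3+P4+P5)*P6)] in parallel - this is the overall T(s), already in the required normalized form

Answer: (12*s^6 + 56*s^5 + 117*s^4 + 89*s^3 - 24*s^2 - 60*s - 20)/(12*s^6 + 22*s^5 + 16*s^4 - 6*s^3 - 14*s^2 - 5*s)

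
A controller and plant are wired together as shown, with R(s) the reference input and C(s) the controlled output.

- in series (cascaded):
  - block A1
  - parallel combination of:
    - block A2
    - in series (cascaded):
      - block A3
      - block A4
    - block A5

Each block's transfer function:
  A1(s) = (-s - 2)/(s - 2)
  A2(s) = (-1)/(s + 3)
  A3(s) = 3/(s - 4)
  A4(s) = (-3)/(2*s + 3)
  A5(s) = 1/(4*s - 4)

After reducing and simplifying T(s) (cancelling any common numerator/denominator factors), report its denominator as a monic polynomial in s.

First reduce the diagram to T(s).

Step 1: multiply A3, A4 (series), giving (-9)/(2*s^2 - 5*s - 12)
Step 2: sum the parallel branches A2, (A3*A4), A5, giving (-6*s^3 - 7*s^2 - 71*s + 24)/(8*s^4 - 4*s^3 - 112*s^2 - 36*s + 144)
Step 3: reduce the series chain A1, (A2+(A3*A4)+A5), giving (6*s^4 + 19*s^3 + 85*s^2 + 118*s - 48)/(8*s^5 - 20*s^4 - 104*s^3 + 188*s^2 + 216*s - 288)
No further cancellation is possible in the step-3 result, so that is T(s). Its denominator becomes monic after dividing by the leading coefficient 8.

Answer: s^5 - 5*s^4/2 - 13*s^3 + 47*s^2/2 + 27*s - 36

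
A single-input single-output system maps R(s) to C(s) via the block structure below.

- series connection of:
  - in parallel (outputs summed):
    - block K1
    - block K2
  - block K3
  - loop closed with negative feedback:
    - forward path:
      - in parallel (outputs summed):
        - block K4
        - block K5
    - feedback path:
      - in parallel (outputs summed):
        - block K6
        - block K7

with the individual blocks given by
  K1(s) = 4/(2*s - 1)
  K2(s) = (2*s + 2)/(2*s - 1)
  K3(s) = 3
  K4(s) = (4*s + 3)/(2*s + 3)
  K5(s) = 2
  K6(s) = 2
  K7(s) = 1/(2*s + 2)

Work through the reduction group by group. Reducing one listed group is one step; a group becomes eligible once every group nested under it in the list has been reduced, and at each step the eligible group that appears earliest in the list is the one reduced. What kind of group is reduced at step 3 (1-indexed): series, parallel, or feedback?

(1) reduce the parallel group K1, K2
(2) sum the parallel branches K4, K5
(3) reduce the parallel group K6, K7
(4) collapse the loop ((K4+K5) forward, (K6+K7) return)
(5) cascade (K1+K2), K3, [(K4+K5)/(1+(K4+K5)*(K6+K7))]
At step 3 the group reduced is parallel.

Therefore the answer is parallel.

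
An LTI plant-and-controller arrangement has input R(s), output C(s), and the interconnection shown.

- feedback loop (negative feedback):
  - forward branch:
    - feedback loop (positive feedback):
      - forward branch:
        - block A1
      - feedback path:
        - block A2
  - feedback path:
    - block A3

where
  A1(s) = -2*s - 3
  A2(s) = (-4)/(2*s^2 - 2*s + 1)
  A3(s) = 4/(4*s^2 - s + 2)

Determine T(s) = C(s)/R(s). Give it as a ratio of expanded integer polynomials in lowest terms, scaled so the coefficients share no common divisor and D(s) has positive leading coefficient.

Answer: (-16*s^5 - 4*s^4 + 10*s^3 - 20*s^2 + 11*s - 6)/(8*s^4 - 58*s^3 - 38*s^2 + 7*s - 34)

Working:
1. close the feedback loop around A1, A2 = (-4*s^3 - 2*s^2 + 4*s - 3)/(2*s^2 - 10*s - 11)
2. reduce the feedback loop with forward [A1/(1-A1*A2)] and return A3: this yields T(s), and no further normalization is needed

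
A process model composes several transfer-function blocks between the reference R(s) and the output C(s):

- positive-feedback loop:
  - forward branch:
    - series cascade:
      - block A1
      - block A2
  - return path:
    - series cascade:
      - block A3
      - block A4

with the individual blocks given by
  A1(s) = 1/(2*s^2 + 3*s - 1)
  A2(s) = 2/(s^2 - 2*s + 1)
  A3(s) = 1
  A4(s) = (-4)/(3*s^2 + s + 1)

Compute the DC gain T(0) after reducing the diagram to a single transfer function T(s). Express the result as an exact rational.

1. cascade A1, A2 = 2/(2*s^4 - s^3 - 5*s^2 + 5*s - 1)
2. reduce the series chain A3, A4 = (-4)/(3*s^2 + s + 1)
3. close the feedback loop around (A1*A2), (A3*A4) = (6*s^2 + 2*s + 2)/(6*s^6 - s^5 - 14*s^4 + 9*s^3 - 3*s^2 + 4*s + 7)
Step 3 gives the overall T(s). Then T(0) = 2/7.

Final answer: 2/7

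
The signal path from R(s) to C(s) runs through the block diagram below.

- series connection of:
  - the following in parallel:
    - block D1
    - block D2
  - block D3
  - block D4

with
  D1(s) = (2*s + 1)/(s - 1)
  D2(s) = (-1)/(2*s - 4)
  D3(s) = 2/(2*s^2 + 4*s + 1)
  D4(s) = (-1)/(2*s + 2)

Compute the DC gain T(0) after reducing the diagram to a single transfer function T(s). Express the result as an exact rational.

1. reduce the parallel group D1, D2; result (4*s^2 - 7*s - 3)/(2*s^2 - 6*s + 4)
2. combine (D1+D2), D3, D4 in series; result (-4*s^2 + 7*s + 3)/(4*s^5 - 18*s^3 - 4*s^2 + 14*s + 4)
Step 2 gives the overall T(s). Then T(0) = 3/4.

Hence the answer: 3/4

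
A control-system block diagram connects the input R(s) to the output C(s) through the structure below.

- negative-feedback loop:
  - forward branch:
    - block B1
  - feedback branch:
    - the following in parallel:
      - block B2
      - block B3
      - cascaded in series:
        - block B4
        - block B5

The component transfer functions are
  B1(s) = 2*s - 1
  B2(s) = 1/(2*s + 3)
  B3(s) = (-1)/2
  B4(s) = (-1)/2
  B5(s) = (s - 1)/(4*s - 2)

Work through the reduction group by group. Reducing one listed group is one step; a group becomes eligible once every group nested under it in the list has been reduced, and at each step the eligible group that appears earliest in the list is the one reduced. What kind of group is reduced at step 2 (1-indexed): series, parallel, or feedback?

Answer: parallel

Working:
1. multiply B4, B5 (series)
2. combine B2, B3, (B4*B5) in parallel
3. feedback reduction of B1, (B2+B3+(B4*B5))
Step 2 collapses a parallel group.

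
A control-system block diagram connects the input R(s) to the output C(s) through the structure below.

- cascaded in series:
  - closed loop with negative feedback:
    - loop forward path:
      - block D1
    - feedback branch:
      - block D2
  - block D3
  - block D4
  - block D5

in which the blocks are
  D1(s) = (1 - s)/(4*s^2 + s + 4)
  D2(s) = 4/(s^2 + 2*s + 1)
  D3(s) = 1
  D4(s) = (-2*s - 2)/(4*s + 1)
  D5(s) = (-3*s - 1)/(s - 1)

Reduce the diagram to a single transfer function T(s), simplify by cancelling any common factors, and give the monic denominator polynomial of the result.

[1] feedback reduction of D1, D2 -> (-s^3 - s^2 + s + 1)/(4*s^4 + 9*s^3 + 10*s^2 + 5*s + 8)
[2] reduce the series chain [D1/(1+D1*D2)], D3, D4, D5 -> (-6*s^4 - 20*s^3 - 24*s^2 - 12*s - 2)/(16*s^5 + 40*s^4 + 49*s^3 + 30*s^2 + 37*s + 8)
No further cancellation is possible in the step-2 result, so that is T(s). Its denominator becomes monic after dividing by the leading coefficient 16.

Therefore the answer is s^5 + 5*s^4/2 + 49*s^3/16 + 15*s^2/8 + 37*s/16 + 1/2.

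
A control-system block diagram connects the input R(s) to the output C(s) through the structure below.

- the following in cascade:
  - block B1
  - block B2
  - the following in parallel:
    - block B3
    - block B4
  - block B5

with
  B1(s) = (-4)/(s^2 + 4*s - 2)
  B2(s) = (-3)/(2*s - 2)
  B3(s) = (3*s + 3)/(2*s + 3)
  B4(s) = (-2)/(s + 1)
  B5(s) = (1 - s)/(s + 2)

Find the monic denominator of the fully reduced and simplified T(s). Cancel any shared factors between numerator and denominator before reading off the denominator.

First reduce the diagram to T(s).

Step 1: sum the parallel branches B3, B4, giving (3*s^2 + 2*s - 3)/(2*s^2 + 5*s + 3)
Step 2: reduce the series chain B1, B2, (B3+B4), B5, giving (-18*s^2 - 12*s + 18)/(2*s^5 + 17*s^4 + 45*s^3 + 40*s^2 - 2*s - 12)
The result of step 2 is T(s) in lowest terms. Its denominator has leading coefficient 2; dividing the denominator through by 2 makes it monic.

Answer: s^5 + 17*s^4/2 + 45*s^3/2 + 20*s^2 - s - 6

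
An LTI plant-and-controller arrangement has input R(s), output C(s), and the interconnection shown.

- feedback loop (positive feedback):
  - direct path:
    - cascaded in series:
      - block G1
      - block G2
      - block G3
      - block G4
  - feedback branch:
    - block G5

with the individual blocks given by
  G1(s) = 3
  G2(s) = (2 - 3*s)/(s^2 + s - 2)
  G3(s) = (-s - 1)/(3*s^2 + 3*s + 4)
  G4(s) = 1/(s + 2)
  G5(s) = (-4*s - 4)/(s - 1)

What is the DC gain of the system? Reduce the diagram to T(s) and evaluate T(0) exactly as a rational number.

[1] reduce the series chain G1, G2, G3, G4: (9*s^2 + 3*s - 6)/(3*s^5 + 12*s^4 + 13*s^3 - 12*s - 16)
[2] apply the feedback formula to (G1*G2*G3*G4), G5: (9*s^3 - 6*s^2 - 9*s + 6)/(3*s^6 + 9*s^5 + s^4 + 23*s^3 + 36*s^2 - 16*s - 8)
DC gain: substitute s = 0 into T(s) from step 2: T(0) = 6/(-8) = -3/4.

Hence the answer: -3/4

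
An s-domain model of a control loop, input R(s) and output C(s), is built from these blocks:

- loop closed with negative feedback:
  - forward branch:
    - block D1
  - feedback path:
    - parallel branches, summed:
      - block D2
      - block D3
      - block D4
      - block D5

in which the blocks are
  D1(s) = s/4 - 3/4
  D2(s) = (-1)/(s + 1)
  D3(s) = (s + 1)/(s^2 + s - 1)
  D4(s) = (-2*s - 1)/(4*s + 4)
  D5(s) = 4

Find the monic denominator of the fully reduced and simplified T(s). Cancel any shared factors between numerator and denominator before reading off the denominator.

The answer is s^4 + 3*s^3/14 - 25*s^2/7 - 11*s/7 + 5/14.

Reasoning:
Step 1 - parallel reduction of D2, D3, D4, D5; result (14*s^3 + 29*s^2 + 5*s - 7)/(4*s^3 + 8*s^2 - 4)
Step 2 - feedback reduction of D1, (D2+D3+D4+D5); result (4*s^4 - 4*s^3 - 24*s^2 - 4*s + 12)/(14*s^4 + 3*s^3 - 50*s^2 - 22*s + 5)
That last expression is T(s), already simplified. Scaling its denominator by 1/14 (the reciprocal of the leading coefficient) yields the monic denominator.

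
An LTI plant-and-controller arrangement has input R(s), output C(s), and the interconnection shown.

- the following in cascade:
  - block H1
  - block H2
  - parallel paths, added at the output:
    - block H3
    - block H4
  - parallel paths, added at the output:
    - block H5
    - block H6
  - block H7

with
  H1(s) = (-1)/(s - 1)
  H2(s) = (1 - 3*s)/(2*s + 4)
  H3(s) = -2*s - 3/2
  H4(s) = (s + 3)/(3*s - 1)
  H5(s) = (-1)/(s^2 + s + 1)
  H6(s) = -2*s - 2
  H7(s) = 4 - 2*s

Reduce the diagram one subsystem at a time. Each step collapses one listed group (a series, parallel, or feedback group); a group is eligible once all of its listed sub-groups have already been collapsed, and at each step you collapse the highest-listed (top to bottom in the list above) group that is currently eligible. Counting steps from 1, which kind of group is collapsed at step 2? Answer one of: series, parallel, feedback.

[1] reduce the parallel group H3, H4
[2] combine H5, H6 in parallel
[3] series reduction of H1, H2, (H3+H4), (H5+H6), H7
So the answer for step 2 is parallel.

Therefore the answer is parallel.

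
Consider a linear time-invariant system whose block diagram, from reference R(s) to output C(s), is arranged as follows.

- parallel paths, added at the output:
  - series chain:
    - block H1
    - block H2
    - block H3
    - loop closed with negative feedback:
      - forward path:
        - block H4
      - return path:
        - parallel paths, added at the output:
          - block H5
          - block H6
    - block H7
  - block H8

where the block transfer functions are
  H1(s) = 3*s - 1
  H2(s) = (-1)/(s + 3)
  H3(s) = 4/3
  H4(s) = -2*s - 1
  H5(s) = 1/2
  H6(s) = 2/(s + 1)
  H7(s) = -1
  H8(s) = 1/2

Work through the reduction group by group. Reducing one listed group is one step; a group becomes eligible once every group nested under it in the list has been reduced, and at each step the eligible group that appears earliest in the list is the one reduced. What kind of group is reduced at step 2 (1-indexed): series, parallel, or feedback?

Step 1 - parallel reduction of H5, H6
Step 2 - feedback reduction of H4, (H5+H6)
Step 3 - cascade H1, H2, H3, [H4/(1+H4*(H5+H6))], H7
Step 4 - reduce the parallel group (H1*H2*H3*[H4/(1+H4*(H5+H6))]*H7), H8
So the answer for step 2 is feedback.

Hence the answer: feedback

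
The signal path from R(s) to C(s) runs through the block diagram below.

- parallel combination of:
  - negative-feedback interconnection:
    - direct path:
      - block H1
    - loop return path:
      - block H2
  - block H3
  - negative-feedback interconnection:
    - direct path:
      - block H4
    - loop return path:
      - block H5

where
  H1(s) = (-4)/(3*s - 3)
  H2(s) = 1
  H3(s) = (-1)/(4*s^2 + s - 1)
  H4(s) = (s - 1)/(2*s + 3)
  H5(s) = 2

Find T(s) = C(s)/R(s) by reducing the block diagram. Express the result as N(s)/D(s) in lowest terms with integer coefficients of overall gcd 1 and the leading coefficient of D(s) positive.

Reducing step by step:

1. close the feedback loop around H1, H2, giving (-4)/(3*s - 7)
2. reduce the feedback loop with forward H4 and return H5, giving (s - 1)/(4*s + 1)
3. parallel reduction of [H1/(1+H1*H2)], H3, [H4/(1+H4*H5)], giving the overall T(s)

Answer: (12*s^4 - 101*s^3 - 29*s^2 + 54*s + 4)/(48*s^4 - 88*s^3 - 65*s^2 + 18*s + 7)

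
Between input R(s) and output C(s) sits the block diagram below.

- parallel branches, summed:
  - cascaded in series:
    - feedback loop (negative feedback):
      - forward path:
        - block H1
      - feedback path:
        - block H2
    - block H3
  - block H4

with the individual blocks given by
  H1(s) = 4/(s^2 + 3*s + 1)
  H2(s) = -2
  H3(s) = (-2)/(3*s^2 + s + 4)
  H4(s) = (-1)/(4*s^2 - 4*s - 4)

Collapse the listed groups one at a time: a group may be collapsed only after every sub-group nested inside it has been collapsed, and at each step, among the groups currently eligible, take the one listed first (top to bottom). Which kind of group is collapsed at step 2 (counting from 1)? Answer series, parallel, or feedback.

Step 1. feedback reduction of H1, H2
Step 2. multiply [H1/(1+H1*H2)], H3 (series)
Step 3. add ([H1/(1+H1*H2)]*H3), H4 (parallel)
At step 2 the group reduced is series.

Therefore the answer is series.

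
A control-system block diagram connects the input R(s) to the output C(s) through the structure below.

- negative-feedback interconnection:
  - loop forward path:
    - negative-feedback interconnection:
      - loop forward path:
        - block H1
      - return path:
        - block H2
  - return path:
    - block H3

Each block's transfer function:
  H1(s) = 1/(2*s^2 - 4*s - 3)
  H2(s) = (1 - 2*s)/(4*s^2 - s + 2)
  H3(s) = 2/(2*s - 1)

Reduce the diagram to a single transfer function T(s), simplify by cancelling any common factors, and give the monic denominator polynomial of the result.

1. feedback reduction of H1, H2 = (4*s^2 - s + 2)/(8*s^4 - 18*s^3 - 4*s^2 - 7*s - 5)
2. close the feedback loop around [H1/(1+H1*H2)], H3 = (8*s^3 - 6*s^2 + 5*s - 2)/(16*s^5 - 44*s^4 + 10*s^3 - 2*s^2 - 5*s + 9)
Step 2 gives the fully reduced T(s), with no common factor left to cancel. The denominator's leading coefficient is 16, so divide each of its coefficients by 16 to get the monic form.

Hence the answer: s^5 - 11*s^4/4 + 5*s^3/8 - s^2/8 - 5*s/16 + 9/16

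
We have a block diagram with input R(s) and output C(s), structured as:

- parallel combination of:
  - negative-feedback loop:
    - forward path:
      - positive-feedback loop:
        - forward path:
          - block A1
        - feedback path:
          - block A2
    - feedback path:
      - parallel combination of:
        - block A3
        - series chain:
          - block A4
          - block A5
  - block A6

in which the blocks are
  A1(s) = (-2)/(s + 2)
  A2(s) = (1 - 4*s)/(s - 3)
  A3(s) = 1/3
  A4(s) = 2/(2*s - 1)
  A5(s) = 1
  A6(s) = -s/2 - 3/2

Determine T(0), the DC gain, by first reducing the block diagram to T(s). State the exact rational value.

1. reduce the feedback loop with forward A1 and return A2 -> (6 - 2*s)/(s^2 - 9*s - 4)
2. multiply A4, A5 (series) -> 2/(2*s - 1)
3. sum the parallel branches A3, (A4*A5) -> (2*s + 5)/(6*s - 3)
4. apply the feedback formula to [A1/(1-A1*A2)], (A3+(A4*A5)) -> (-12*s^2 + 42*s - 18)/(6*s^3 - 61*s^2 + 5*s + 42)
5. combine [[A1/(1-A1*A2)]/(1+[A1/(1-A1*A2)]*(A3+(A4*A5)))], A6 in parallel -> (-6*s^4 + 43*s^3 + 154*s^2 + 27*s - 162)/(12*s^3 - 122*s^2 + 10*s + 84)
That last expression is T(s); at s = 0 only the constant terms survive, so T(0) = -162/84 = -27/14.

Final answer: -27/14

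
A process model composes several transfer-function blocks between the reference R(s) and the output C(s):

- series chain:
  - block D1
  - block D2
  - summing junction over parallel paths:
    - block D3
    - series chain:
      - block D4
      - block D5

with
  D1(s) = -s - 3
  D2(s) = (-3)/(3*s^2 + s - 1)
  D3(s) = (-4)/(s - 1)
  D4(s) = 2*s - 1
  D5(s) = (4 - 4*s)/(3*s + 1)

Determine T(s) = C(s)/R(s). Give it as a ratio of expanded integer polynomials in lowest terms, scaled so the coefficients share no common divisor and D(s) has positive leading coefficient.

Reducing step by step:

Step 1. reduce the series chain D4, D5: (-8*s^2 + 12*s - 4)/(3*s + 1)
Step 2. reduce the parallel group D3, (D4*D5): (-8*s^3 + 20*s^2 - 28*s)/(3*s^2 - 2*s - 1)
Step 3. series reduction of D1, D2, (D3+(D4*D5)); the result is T(s) itself (integer coefficients, no common factor, positive leading denominator coefficient)

Answer: (-24*s^4 - 12*s^3 + 96*s^2 - 252*s)/(9*s^4 - 3*s^3 - 8*s^2 + s + 1)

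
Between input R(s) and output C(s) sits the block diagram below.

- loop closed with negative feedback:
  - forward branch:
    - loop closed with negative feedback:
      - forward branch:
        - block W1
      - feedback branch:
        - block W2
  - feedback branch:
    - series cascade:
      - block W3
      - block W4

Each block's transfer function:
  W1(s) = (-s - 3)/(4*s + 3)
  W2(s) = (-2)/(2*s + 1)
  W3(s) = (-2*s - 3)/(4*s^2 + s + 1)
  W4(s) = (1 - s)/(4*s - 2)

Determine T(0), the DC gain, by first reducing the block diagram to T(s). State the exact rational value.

Step 1. close the feedback loop around W1, W2 gives (-2*s^2 - 7*s - 3)/(8*s^2 + 12*s + 9)
Step 2. series reduction of W3, W4 gives (2*s^2 + s - 3)/(16*s^3 - 4*s^2 + 2*s - 2)
Step 3. collapse the loop ([W1/(1+W1*W2)] forward, (W3*W4) return) gives (-32*s^5 - 104*s^4 - 24*s^3 + 2*s^2 + 8*s + 6)/(128*s^5 + 156*s^4 + 96*s^3 - 35*s^2 + 12*s - 9)
Step 3 gives the overall T(s). Then T(0) = 6/(-9) = -2/3.

Therefore the answer is -2/3.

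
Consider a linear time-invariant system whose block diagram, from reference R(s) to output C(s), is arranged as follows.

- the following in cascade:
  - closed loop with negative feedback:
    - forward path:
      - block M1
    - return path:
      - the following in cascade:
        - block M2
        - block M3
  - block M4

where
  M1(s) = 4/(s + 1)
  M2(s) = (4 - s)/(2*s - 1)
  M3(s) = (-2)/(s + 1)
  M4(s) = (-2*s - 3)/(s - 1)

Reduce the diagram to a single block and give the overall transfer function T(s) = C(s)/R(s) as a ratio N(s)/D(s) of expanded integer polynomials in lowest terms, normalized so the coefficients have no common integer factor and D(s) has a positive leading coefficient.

(1) reduce the series chain M2, M3 gives (2*s - 8)/(2*s^2 + s - 1)
(2) apply the feedback formula to M1, (M2*M3) gives (8*s^2 + 4*s - 4)/(2*s^3 + 3*s^2 + 8*s - 33)
(3) multiply [M1/(1+M1*(M2*M3))], M4 (series): this yields T(s), and no further normalization is needed

Therefore the answer is (-16*s^3 - 32*s^2 - 4*s + 12)/(2*s^4 + s^3 + 5*s^2 - 41*s + 33).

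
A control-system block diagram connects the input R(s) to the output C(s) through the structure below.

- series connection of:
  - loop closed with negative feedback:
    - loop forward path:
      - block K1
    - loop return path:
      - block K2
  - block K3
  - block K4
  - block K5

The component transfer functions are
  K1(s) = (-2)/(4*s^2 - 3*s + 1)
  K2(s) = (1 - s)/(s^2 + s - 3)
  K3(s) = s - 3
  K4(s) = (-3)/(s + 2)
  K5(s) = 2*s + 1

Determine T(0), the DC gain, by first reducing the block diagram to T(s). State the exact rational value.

Step 1 - apply the feedback formula to K1, K2; result (-2*s^2 - 2*s + 6)/(4*s^4 + s^3 - 14*s^2 + 12*s - 5)
Step 2 - cascade [K1/(1+K1*K2)], K3, K4, K5; result (12*s^4 - 18*s^3 - 84*s^2 + 72*s + 54)/(4*s^5 + 9*s^4 - 12*s^3 - 16*s^2 + 19*s - 10)
DC gain: substitute s = 0 into T(s) from step 2: T(0) = 54/(-10) = -27/5.

Answer: -27/5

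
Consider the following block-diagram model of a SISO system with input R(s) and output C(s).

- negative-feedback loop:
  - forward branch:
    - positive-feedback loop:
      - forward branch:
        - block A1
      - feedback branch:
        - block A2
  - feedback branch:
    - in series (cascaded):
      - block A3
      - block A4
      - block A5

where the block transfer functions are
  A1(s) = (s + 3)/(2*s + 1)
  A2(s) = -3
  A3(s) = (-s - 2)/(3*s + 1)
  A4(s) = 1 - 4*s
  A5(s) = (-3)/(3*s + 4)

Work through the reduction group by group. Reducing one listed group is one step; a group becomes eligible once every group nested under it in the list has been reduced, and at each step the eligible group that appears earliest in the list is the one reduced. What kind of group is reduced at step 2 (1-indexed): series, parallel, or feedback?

The answer is series.

Reasoning:
Step 1. close the feedback loop around A1, A2
Step 2. series reduction of A3, A4, A5
Step 3. close the feedback loop around [A1/(1-A1*A2)], (A3*A4*A5)
At step 2 the group reduced is series.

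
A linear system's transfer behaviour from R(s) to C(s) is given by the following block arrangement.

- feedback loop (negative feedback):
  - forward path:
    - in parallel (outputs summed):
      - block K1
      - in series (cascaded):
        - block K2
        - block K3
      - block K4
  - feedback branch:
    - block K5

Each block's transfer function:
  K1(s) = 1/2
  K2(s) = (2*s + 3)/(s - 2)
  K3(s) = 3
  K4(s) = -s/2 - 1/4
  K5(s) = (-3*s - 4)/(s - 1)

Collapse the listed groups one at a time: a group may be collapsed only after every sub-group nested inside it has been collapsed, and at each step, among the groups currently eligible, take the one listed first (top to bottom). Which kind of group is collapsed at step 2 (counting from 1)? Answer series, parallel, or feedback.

Reducing step by step:

Step 1: combine K2, K3 in series
Step 2: add K1, (K2*K3), K4 (parallel)
Step 3: feedback reduction of (K1+(K2*K3)+K4), K5
The group at step 2 is a parallel group.

Answer: parallel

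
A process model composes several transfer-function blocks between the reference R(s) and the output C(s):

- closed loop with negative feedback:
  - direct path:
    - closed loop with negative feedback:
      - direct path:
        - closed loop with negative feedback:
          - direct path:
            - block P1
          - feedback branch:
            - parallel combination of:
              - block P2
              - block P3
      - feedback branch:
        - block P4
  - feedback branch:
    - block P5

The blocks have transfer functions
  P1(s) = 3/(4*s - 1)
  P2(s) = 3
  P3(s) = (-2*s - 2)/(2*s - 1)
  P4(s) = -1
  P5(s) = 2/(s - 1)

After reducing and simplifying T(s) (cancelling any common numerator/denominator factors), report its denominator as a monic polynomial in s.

Answer: s^3 - s^2 + s/8 + 5/8

Working:
[1] combine P2, P3 in parallel gives (4*s - 5)/(2*s - 1)
[2] close the feedback loop around P1, (P2+P3) gives (6*s - 3)/(8*s^2 + 6*s - 14)
[3] close the feedback loop around [P1/(1+P1*(P2+P3))], P4 gives (6*s - 3)/(8*s^2 - 11)
[4] reduce the feedback loop with forward [[P1/(1+P1*(P2+P3))]/(1+[P1/(1+P1*(P2+P3))]*P4)] and return P5 gives (6*s^2 - 9*s + 3)/(8*s^3 - 8*s^2 + s + 5)
Step 4 gives the fully reduced T(s), with no common factor left to cancel. The denominator's leading coefficient is 8, so divide each of its coefficients by 8 to get the monic form.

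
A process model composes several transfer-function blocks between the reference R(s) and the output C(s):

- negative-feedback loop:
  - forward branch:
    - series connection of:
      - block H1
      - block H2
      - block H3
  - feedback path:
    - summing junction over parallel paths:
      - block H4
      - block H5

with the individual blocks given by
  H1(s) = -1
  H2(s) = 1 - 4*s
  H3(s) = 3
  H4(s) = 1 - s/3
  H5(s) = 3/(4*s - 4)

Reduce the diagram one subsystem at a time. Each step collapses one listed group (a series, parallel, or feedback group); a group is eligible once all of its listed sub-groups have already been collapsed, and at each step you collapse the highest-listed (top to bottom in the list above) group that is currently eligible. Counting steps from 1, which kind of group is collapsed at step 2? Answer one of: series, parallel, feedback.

Reducing step by step:

Step 1 - series reduction of H1, H2, H3
Step 2 - parallel reduction of H4, H5
Step 3 - collapse the loop ((H1*H2*H3) forward, (H4+H5) return)
Step 2 collapses a parallel group.

Answer: parallel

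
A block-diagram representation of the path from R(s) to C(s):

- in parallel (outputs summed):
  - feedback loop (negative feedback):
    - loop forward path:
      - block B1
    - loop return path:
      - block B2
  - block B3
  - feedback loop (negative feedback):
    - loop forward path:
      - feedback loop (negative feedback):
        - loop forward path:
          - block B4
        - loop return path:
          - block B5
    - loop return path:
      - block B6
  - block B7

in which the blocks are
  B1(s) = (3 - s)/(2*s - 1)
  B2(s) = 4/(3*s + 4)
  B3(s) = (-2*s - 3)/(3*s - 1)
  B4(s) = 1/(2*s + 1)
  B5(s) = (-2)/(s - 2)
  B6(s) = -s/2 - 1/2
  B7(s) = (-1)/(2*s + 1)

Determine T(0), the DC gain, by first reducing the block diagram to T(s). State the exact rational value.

First reduce the diagram to T(s).

Step 1: collapse the loop (B1 forward, B2 return) = (-3*s^2 + 5*s + 12)/(6*s^2 + s + 8)
Step 2: apply the feedback formula to B4, B5 = (s - 2)/(2*s^2 - 3*s - 4)
Step 3: close the feedback loop around [B4/(1+B4*B5)], B6 = (2*s - 4)/(3*s^2 - 5*s - 6)
Step 4: sum the parallel branches [B1/(1+B1*B2)], B3, [[B4/(1+B4*B5)]/(1+[B4/(1+B4*B5)]*B6)], B7 = (-126*s^6 + 153*s^5 + 422*s^4 - 78*s^3 + 23*s^2 + 594*s + 200)/(108*s^6 - 144*s^5 - 147*s^4 - 266*s^3 - 317*s^2 - 2*s + 48)
Evaluating the step-4 result (the overall T(s)) at s = 0 gives T(0) = 200/48 = 25/6.

Answer: 25/6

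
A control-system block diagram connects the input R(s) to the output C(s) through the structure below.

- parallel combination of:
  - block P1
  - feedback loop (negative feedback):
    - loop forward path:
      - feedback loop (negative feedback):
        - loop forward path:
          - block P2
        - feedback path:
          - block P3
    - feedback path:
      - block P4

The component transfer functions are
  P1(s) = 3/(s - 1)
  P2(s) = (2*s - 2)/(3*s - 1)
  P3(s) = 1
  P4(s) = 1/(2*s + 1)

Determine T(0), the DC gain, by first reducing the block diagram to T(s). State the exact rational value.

First reduce the diagram to T(s).

Step 1 - close the feedback loop around P2, P3 gives (2*s - 2)/(5*s - 3)
Step 2 - feedback reduction of [P2/(1+P2*P3)], P4 gives (4*s^2 - 2*s - 2)/(10*s^2 + s - 5)
Step 3 - add P1, [[P2/(1+P2*P3)]/(1+[P2/(1+P2*P3)]*P4)] (parallel) gives (4*s^3 + 24*s^2 + 3*s - 13)/(10*s^3 - 9*s^2 - 6*s + 5)
Step 3 gives the overall T(s). Then T(0) = -13/5.

Answer: -13/5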